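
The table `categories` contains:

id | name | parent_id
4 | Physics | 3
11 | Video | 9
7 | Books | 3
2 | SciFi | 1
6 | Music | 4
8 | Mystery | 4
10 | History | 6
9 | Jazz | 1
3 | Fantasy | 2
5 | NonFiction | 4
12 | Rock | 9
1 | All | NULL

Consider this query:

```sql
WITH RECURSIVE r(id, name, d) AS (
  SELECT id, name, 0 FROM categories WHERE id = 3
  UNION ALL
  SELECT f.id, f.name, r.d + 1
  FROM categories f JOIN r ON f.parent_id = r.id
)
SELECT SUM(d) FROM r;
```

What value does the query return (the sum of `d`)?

Base: id=3 (Fantasy) at d 0.
Iteration 1: rows with parent_id in {3} -> Physics (id 4, d 1), Books (id 7, d 1).
Iteration 2: rows with parent_id in {4,7} -> NonFiction (id 5, d 2), Music (id 6, d 2), Mystery (id 8, d 2).
Iteration 3: rows with parent_id in {5,6,8} -> History (id 10, d 3).
Iteration 4: no rows with parent_id in {10}; recursion stops.
SUM(d) = 0 + 1 + 1 + 2 + 2 + 2 + 3 = 11.

11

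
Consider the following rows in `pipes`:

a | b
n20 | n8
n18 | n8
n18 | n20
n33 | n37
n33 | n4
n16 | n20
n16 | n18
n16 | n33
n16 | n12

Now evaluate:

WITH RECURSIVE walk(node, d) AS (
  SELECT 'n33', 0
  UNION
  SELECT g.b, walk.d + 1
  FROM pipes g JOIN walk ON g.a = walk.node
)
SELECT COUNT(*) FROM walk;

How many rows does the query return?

Base: (n33, d=0).
Iteration 1: edges from {n33} -> (n37, d=1), (n4, d=1).
Iteration 2: no outgoing edges from {n37,n4}; recursion stops.
Total rows emitted: 3.

3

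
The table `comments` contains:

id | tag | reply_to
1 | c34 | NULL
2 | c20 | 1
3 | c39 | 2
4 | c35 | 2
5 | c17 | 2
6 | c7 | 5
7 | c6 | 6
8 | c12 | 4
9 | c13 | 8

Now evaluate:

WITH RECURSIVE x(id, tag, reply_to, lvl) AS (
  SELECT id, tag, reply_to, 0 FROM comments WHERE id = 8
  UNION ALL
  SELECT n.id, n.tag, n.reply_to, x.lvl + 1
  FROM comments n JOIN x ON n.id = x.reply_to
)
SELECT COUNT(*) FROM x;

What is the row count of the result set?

Base: id=8 (c12), reply_to=4, lvl 0.
Iteration 1: join on id=4 -> c35 (id 4, reply_to=2, lvl 1).
Iteration 2: join on id=2 -> c20 (id 2, reply_to=1, lvl 2).
Iteration 3: join on id=1 -> c34 (id 1, reply_to=NULL, lvl 3).
Iteration 4: reply_to is NULL; no match; recursion stops.
Total rows emitted: 4.

4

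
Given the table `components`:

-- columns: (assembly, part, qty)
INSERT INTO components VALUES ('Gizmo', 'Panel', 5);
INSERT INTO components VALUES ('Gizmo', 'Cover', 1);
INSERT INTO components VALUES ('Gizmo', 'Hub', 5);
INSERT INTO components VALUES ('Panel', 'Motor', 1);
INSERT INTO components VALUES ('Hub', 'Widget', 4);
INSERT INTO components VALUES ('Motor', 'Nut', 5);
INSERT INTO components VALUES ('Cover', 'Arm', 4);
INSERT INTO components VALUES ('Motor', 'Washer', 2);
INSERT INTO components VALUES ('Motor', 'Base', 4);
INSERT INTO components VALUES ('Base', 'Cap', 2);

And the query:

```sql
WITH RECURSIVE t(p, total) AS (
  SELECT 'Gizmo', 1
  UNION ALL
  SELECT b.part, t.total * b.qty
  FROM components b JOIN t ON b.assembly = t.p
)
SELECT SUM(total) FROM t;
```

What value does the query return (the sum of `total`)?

136

Base: (Gizmo, total=1).
Iteration 1: components of {Gizmo} -> Cover = 1*1 = 1, Hub = 1*5 = 5, Panel = 1*5 = 5.
Iteration 2: components of {Cover,Hub,Panel} -> Arm = 1*4 = 4, Motor = 5*1 = 5, Widget = 5*4 = 20.
Iteration 3: components of {Arm,Motor,Widget} -> Base = 5*4 = 20, Nut = 5*5 = 25, Washer = 5*2 = 10.
Iteration 4: components of {Base,Nut,Washer} -> Cap = 20*2 = 40.
Iteration 5: no further components; recursion stops.
SUM(total) = 1 + 5 + 1 + 5 + 5 + 4 + 20 + 25 + 10 + 20 + 40 = 136.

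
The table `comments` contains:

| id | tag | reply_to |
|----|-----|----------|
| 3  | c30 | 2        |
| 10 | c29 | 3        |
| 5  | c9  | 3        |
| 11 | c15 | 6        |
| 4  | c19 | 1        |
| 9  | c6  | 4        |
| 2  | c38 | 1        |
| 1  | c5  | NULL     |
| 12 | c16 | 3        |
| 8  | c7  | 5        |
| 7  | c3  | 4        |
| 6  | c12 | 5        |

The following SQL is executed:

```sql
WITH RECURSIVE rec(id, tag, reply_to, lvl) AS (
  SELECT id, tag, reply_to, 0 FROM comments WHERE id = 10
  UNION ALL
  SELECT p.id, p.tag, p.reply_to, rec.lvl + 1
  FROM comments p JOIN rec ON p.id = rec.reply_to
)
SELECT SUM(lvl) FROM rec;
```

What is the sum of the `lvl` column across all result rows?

Base: id=10 (c29), reply_to=3, lvl 0.
Iteration 1: join on id=3 -> c30 (id 3, reply_to=2, lvl 1).
Iteration 2: join on id=2 -> c38 (id 2, reply_to=1, lvl 2).
Iteration 3: join on id=1 -> c5 (id 1, reply_to=NULL, lvl 3).
Iteration 4: reply_to is NULL; no match; recursion stops.
SUM(lvl) = 0 + 1 + 2 + 3 = 6.

6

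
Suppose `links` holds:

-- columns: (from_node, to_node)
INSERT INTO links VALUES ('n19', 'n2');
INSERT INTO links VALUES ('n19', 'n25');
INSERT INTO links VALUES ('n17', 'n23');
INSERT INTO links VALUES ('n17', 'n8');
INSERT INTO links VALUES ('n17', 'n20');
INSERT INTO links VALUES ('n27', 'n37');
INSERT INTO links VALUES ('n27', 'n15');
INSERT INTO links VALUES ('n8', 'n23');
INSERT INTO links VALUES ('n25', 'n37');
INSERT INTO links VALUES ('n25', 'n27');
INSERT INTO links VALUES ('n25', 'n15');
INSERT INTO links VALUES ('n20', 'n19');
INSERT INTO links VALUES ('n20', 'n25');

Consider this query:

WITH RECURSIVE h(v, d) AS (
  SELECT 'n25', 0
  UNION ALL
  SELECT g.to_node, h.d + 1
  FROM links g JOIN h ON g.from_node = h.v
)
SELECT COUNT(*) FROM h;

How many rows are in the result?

6

Base: (n25, d=0).
Iteration 1: edges from {n25} -> (n15, d=1), (n27, d=1), (n37, d=1).
Iteration 2: edges from {n15,n27,n37} -> (n15, d=2), (n37, d=2).
Iteration 3: no outgoing edges from {n15,n37}; recursion stops.
Total rows emitted: 6.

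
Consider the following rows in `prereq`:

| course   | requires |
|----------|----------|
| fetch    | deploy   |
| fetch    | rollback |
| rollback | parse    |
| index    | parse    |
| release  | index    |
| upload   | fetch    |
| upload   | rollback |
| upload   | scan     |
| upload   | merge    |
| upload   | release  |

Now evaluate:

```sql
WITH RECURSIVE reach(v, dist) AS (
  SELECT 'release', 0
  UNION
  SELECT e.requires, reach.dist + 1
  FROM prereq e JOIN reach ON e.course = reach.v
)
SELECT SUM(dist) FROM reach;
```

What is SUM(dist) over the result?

Base: (release, dist=0).
Iteration 1: edges from {release} -> (index, dist=1).
Iteration 2: edges from {index} -> (parse, dist=2).
Iteration 3: no outgoing edges from {parse}; recursion stops.
SUM(dist) = 0 + 1 + 2 = 3.

3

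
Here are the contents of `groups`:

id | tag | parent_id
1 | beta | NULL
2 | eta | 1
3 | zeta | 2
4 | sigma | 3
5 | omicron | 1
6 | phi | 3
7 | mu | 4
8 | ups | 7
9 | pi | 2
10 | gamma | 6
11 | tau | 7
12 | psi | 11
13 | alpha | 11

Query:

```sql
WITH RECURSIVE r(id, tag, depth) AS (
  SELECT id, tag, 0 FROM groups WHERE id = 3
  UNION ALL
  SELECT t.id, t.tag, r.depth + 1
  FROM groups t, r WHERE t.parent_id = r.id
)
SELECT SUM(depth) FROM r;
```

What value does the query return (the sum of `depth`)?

Base: id=3 (zeta) at depth 0.
Iteration 1: rows with parent_id in {3} -> sigma (id 4, depth 1), phi (id 6, depth 1).
Iteration 2: rows with parent_id in {4,6} -> mu (id 7, depth 2), gamma (id 10, depth 2).
Iteration 3: rows with parent_id in {7,10} -> ups (id 8, depth 3), tau (id 11, depth 3).
Iteration 4: rows with parent_id in {8,11} -> psi (id 12, depth 4), alpha (id 13, depth 4).
Iteration 5: no rows with parent_id in {12,13}; recursion stops.
SUM(depth) = 0 + 1 + 1 + 2 + 2 + 3 + 3 + 4 + 4 = 20.

20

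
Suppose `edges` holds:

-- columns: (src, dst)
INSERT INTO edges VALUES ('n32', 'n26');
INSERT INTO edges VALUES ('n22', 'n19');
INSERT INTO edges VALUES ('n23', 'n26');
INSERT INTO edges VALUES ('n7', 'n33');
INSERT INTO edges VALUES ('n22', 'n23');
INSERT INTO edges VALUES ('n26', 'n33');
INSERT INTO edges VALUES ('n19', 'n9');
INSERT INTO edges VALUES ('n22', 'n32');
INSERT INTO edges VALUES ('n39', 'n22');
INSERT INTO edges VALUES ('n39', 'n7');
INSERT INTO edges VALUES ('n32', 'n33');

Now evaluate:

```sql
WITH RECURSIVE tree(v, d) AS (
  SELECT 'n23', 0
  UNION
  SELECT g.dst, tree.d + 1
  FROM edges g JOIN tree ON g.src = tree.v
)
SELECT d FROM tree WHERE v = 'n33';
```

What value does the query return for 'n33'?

Base: (n23, d=0).
Iteration 1: edges from {n23} -> (n26, d=1).
Iteration 2: edges from {n26} -> (n33, d=2).
Iteration 3: no outgoing edges from {n33}; recursion stops.

2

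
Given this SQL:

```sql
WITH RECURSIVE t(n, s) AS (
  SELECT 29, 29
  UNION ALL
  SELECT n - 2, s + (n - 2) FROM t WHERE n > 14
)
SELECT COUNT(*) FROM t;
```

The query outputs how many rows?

9

Base: n=29, s=29.
Iteration 1: 29 > 14 holds -> n = 29 - 2 = 27, s = 29 + 27 = 56.
Iteration 2: 27 > 14 holds -> n = 27 - 2 = 25, s = 56 + 25 = 81.
Iteration 3: 25 > 14 holds -> n = 25 - 2 = 23, s = 81 + 23 = 104.
Iteration 4: 23 > 14 holds -> n = 23 - 2 = 21, s = 104 + 21 = 125.
Iteration 5: 21 > 14 holds -> n = 21 - 2 = 19, s = 125 + 19 = 144.
Iteration 6: 19 > 14 holds -> n = 19 - 2 = 17, s = 144 + 17 = 161.
Iteration 7: 17 > 14 holds -> n = 17 - 2 = 15, s = 161 + 15 = 176.
Iteration 8: 15 > 14 holds -> n = 15 - 2 = 13, s = 176 + 13 = 189.
Iteration 9: 13 > 14 fails; recursion stops.
Total rows emitted: 9.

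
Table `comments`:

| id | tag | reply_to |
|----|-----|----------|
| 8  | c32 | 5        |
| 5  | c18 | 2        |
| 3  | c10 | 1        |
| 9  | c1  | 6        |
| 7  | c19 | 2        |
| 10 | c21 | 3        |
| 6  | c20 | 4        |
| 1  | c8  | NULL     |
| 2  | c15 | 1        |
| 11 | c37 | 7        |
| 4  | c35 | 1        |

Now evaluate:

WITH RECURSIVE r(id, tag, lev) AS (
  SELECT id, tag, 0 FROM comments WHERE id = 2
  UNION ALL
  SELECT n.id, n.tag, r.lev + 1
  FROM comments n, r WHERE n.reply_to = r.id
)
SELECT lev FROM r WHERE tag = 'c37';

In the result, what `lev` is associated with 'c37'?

Base: id=2 (c15) at lev 0.
Iteration 1: rows with reply_to in {2} -> c18 (id 5, lev 1), c19 (id 7, lev 1).
Iteration 2: rows with reply_to in {5,7} -> c32 (id 8, lev 2), c37 (id 11, lev 2).
Iteration 3: no rows with reply_to in {8,11}; recursion stops.

2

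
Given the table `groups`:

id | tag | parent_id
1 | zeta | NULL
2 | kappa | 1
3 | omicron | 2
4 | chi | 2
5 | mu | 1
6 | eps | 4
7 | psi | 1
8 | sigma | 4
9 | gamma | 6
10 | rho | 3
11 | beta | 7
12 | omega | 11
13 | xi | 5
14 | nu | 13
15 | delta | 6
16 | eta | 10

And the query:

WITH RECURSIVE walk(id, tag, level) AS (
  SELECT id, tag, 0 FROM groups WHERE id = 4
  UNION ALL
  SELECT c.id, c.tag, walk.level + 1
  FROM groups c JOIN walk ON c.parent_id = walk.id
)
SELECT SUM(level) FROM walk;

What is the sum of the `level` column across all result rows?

Base: id=4 (chi) at level 0.
Iteration 1: rows with parent_id in {4} -> eps (id 6, level 1), sigma (id 8, level 1).
Iteration 2: rows with parent_id in {6,8} -> gamma (id 9, level 2), delta (id 15, level 2).
Iteration 3: no rows with parent_id in {9,15}; recursion stops.
SUM(level) = 0 + 1 + 1 + 2 + 2 = 6.

6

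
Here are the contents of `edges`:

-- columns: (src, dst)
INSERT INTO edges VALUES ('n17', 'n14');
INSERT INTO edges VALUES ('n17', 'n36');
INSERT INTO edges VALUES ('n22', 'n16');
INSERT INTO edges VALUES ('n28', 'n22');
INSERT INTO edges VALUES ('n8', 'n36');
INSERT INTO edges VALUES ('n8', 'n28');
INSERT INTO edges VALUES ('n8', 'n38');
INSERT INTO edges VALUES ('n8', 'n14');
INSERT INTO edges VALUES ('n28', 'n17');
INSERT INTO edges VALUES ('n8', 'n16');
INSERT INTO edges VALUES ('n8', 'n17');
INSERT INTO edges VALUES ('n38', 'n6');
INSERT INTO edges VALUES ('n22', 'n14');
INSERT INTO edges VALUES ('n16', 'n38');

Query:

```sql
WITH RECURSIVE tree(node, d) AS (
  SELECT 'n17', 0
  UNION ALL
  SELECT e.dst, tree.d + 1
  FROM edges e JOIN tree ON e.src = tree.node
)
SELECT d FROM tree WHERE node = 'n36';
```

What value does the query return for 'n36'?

Base: (n17, d=0).
Iteration 1: edges from {n17} -> (n14, d=1), (n36, d=1).
Iteration 2: no outgoing edges from {n14,n36}; recursion stops.

1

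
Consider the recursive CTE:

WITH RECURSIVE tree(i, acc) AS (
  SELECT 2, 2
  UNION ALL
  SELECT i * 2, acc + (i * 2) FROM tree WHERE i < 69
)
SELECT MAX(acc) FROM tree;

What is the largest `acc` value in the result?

254

Base: i=2, acc=2.
Iteration 1: 2 < 69 holds -> i = 2 * 2 = 4, acc = 2 + 4 = 6.
Iteration 2: 4 < 69 holds -> i = 4 * 2 = 8, acc = 6 + 8 = 14.
Iteration 3: 8 < 69 holds -> i = 8 * 2 = 16, acc = 14 + 16 = 30.
Iteration 4: 16 < 69 holds -> i = 16 * 2 = 32, acc = 30 + 32 = 62.
Iteration 5: 32 < 69 holds -> i = 32 * 2 = 64, acc = 62 + 64 = 126.
Iteration 6: 64 < 69 holds -> i = 64 * 2 = 128, acc = 126 + 128 = 254.
Iteration 7: 128 < 69 fails; recursion stops.
acc values: 2, 6, 14, 30, 62, 126, 254; the maximum is 254.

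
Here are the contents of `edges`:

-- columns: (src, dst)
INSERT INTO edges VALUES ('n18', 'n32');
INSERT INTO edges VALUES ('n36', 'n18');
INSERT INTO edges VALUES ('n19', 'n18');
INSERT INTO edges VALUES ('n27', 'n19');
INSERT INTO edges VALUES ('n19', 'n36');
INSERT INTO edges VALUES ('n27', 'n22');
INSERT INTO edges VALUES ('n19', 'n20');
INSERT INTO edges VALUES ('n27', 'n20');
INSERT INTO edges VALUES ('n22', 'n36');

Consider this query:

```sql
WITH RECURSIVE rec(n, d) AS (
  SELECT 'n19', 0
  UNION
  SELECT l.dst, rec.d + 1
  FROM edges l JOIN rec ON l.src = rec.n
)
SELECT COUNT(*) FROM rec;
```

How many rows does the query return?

Base: (n19, d=0).
Iteration 1: edges from {n19} -> (n18, d=1), (n20, d=1), (n36, d=1).
Iteration 2: edges from {n18,n20,n36} -> (n18, d=2), (n32, d=2).
Iteration 3: edges from {n18,n32} -> (n32, d=3).
Iteration 4: no outgoing edges from {n32}; recursion stops.
Total rows emitted: 7.

7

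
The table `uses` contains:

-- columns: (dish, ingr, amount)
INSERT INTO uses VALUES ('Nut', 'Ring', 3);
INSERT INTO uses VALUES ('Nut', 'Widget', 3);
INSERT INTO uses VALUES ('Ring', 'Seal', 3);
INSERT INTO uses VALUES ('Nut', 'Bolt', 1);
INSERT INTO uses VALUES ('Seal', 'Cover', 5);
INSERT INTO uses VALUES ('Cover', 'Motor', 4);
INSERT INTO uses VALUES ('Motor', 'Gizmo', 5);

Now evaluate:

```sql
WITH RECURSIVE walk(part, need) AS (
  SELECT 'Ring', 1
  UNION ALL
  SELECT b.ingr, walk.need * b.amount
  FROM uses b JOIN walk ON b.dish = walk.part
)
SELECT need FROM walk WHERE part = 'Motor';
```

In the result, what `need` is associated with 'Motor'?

60

Base: (Ring, need=1).
Iteration 1: components of {Ring} -> Seal = 1*3 = 3.
Iteration 2: components of {Seal} -> Cover = 3*5 = 15.
Iteration 3: components of {Cover} -> Motor = 15*4 = 60.
Iteration 4: components of {Motor} -> Gizmo = 60*5 = 300.
Iteration 5: no further components; recursion stops.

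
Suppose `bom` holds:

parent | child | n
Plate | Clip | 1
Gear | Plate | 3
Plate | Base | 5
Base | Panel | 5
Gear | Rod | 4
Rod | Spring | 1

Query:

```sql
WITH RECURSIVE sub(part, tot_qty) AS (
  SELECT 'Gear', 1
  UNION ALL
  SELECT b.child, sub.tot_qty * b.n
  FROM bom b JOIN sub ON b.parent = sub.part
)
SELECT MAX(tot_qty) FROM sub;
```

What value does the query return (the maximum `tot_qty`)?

75

Base: (Gear, tot_qty=1).
Iteration 1: components of {Gear} -> Plate = 1*3 = 3, Rod = 1*4 = 4.
Iteration 2: components of {Plate,Rod} -> Base = 3*5 = 15, Clip = 3*1 = 3, Spring = 4*1 = 4.
Iteration 3: components of {Base,Clip,Spring} -> Panel = 15*5 = 75.
Iteration 4: no further components; recursion stops.
tot_qty values: 1, 3, 4, 3, 15, 4, 75; the maximum is 75.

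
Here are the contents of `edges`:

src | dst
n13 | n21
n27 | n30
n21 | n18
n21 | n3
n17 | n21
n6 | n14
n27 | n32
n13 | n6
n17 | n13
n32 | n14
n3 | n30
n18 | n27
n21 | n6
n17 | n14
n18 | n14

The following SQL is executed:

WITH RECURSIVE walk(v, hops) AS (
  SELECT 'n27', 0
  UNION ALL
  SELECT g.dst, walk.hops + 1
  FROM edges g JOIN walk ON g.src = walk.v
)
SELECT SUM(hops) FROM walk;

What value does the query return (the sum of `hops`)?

4

Base: (n27, hops=0).
Iteration 1: edges from {n27} -> (n30, hops=1), (n32, hops=1).
Iteration 2: edges from {n30,n32} -> (n14, hops=2).
Iteration 3: no outgoing edges from {n14}; recursion stops.
SUM(hops) = 0 + 1 + 1 + 2 = 4.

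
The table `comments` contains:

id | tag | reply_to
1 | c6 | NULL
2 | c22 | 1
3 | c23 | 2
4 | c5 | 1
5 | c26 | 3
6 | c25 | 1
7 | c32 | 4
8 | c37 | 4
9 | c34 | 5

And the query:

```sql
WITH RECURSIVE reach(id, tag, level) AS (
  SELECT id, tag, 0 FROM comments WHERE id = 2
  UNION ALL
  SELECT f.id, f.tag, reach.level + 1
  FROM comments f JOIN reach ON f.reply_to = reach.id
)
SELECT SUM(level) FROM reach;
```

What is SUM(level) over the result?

6

Base: id=2 (c22) at level 0.
Iteration 1: rows with reply_to in {2} -> c23 (id 3, level 1).
Iteration 2: rows with reply_to in {3} -> c26 (id 5, level 2).
Iteration 3: rows with reply_to in {5} -> c34 (id 9, level 3).
Iteration 4: no rows with reply_to in {9}; recursion stops.
SUM(level) = 0 + 1 + 2 + 3 = 6.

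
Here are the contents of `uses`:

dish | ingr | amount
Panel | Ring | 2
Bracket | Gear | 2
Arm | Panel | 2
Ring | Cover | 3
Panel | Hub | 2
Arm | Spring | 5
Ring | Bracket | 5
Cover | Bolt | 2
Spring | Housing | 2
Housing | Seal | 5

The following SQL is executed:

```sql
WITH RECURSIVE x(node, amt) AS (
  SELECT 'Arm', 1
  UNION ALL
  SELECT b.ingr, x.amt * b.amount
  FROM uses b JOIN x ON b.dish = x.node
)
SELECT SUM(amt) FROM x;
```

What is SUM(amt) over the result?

Base: (Arm, amt=1).
Iteration 1: components of {Arm} -> Panel = 1*2 = 2, Spring = 1*5 = 5.
Iteration 2: components of {Panel,Spring} -> Housing = 5*2 = 10, Hub = 2*2 = 4, Ring = 2*2 = 4.
Iteration 3: components of {Housing,Hub,Ring} -> Bracket = 4*5 = 20, Cover = 4*3 = 12, Seal = 10*5 = 50.
Iteration 4: components of {Bracket,Cover,Seal} -> Bolt = 12*2 = 24, Gear = 20*2 = 40.
Iteration 5: no further components; recursion stops.
SUM(amt) = 1 + 5 + 2 + 10 + 4 + 4 + 50 + 12 + 20 + 24 + 40 = 172.

172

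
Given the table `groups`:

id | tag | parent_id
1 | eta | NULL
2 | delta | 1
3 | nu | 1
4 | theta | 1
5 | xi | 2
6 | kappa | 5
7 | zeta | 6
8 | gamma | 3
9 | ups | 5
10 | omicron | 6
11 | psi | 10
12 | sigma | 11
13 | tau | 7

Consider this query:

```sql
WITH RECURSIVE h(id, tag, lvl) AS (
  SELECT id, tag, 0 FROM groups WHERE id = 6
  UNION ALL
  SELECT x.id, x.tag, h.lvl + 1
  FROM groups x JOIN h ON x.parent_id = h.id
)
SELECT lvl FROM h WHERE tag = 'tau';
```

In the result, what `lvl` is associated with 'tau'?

Base: id=6 (kappa) at lvl 0.
Iteration 1: rows with parent_id in {6} -> zeta (id 7, lvl 1), omicron (id 10, lvl 1).
Iteration 2: rows with parent_id in {7,10} -> psi (id 11, lvl 2), tau (id 13, lvl 2).
Iteration 3: rows with parent_id in {11,13} -> sigma (id 12, lvl 3).
Iteration 4: no rows with parent_id in {12}; recursion stops.

2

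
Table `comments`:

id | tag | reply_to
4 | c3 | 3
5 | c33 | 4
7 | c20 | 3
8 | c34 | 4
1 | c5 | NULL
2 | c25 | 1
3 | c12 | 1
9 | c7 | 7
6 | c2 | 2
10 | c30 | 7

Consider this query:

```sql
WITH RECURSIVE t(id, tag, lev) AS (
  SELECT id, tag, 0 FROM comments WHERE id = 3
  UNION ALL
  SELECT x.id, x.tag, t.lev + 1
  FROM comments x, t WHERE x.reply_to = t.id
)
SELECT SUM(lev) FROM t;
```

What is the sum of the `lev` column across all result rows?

Base: id=3 (c12) at lev 0.
Iteration 1: rows with reply_to in {3} -> c3 (id 4, lev 1), c20 (id 7, lev 1).
Iteration 2: rows with reply_to in {4,7} -> c33 (id 5, lev 2), c34 (id 8, lev 2), c7 (id 9, lev 2), c30 (id 10, lev 2).
Iteration 3: no rows with reply_to in {5,8,9,10}; recursion stops.
SUM(lev) = 0 + 1 + 1 + 2 + 2 + 2 + 2 = 10.

10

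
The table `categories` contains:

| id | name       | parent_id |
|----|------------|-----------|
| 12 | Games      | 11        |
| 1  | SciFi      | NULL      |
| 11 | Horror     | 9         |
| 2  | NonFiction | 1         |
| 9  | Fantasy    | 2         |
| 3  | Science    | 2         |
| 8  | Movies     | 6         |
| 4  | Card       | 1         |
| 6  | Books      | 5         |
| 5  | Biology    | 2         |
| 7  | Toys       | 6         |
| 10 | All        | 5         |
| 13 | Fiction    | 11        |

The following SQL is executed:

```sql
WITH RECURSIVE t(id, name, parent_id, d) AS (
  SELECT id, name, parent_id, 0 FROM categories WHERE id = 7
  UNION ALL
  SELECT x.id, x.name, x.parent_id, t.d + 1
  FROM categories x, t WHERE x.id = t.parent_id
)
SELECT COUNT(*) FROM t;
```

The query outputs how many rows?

5

Base: id=7 (Toys), parent_id=6, d 0.
Iteration 1: join on id=6 -> Books (id 6, parent_id=5, d 1).
Iteration 2: join on id=5 -> Biology (id 5, parent_id=2, d 2).
Iteration 3: join on id=2 -> NonFiction (id 2, parent_id=1, d 3).
Iteration 4: join on id=1 -> SciFi (id 1, parent_id=NULL, d 4).
Iteration 5: parent_id is NULL; no match; recursion stops.
Total rows emitted: 5.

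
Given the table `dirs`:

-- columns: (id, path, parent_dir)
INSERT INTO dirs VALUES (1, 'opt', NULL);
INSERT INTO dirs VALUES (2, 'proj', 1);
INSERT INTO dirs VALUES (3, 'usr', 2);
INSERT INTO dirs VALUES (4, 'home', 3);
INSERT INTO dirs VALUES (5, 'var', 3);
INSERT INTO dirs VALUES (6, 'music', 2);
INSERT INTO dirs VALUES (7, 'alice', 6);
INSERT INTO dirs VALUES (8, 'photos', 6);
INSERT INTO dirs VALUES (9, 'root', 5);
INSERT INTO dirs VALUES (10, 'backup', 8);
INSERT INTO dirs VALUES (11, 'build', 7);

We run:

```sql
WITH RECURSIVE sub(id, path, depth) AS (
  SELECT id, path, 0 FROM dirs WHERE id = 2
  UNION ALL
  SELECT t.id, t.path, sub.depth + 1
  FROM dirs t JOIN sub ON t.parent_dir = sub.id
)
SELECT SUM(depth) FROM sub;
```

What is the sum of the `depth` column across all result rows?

19

Base: id=2 (proj) at depth 0.
Iteration 1: rows with parent_dir in {2} -> usr (id 3, depth 1), music (id 6, depth 1).
Iteration 2: rows with parent_dir in {3,6} -> home (id 4, depth 2), var (id 5, depth 2), alice (id 7, depth 2), photos (id 8, depth 2).
Iteration 3: rows with parent_dir in {4,5,7,8} -> root (id 9, depth 3), backup (id 10, depth 3), build (id 11, depth 3).
Iteration 4: no rows with parent_dir in {9,10,11}; recursion stops.
SUM(depth) = 0 + 1 + 1 + 2 + 2 + 2 + 2 + 3 + 3 + 3 = 19.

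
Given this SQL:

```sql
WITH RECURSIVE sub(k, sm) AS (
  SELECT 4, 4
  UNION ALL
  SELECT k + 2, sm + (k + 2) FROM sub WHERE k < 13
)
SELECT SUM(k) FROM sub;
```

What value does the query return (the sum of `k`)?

Base: k=4, sm=4.
Iteration 1: 4 < 13 holds -> k = 4 + 2 = 6, sm = 4 + 6 = 10.
Iteration 2: 6 < 13 holds -> k = 6 + 2 = 8, sm = 10 + 8 = 18.
Iteration 3: 8 < 13 holds -> k = 8 + 2 = 10, sm = 18 + 10 = 28.
Iteration 4: 10 < 13 holds -> k = 10 + 2 = 12, sm = 28 + 12 = 40.
Iteration 5: 12 < 13 holds -> k = 12 + 2 = 14, sm = 40 + 14 = 54.
Iteration 6: 14 < 13 fails; recursion stops.
SUM(k) = 4 + 6 + 8 + 10 + 12 + 14 = 54.

54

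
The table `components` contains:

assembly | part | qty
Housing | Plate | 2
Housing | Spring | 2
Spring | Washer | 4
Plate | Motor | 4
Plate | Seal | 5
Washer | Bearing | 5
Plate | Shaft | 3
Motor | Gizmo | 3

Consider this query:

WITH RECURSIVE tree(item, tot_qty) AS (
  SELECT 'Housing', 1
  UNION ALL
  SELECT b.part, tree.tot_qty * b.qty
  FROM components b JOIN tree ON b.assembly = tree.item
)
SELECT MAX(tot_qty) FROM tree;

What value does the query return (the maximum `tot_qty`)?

Base: (Housing, tot_qty=1).
Iteration 1: components of {Housing} -> Plate = 1*2 = 2, Spring = 1*2 = 2.
Iteration 2: components of {Plate,Spring} -> Motor = 2*4 = 8, Seal = 2*5 = 10, Shaft = 2*3 = 6, Washer = 2*4 = 8.
Iteration 3: components of {Motor,Seal,Shaft,Washer} -> Bearing = 8*5 = 40, Gizmo = 8*3 = 24.
Iteration 4: no further components; recursion stops.
tot_qty values: 1, 2, 2, 8, 10, 6, 8, 24, 40; the maximum is 40.

40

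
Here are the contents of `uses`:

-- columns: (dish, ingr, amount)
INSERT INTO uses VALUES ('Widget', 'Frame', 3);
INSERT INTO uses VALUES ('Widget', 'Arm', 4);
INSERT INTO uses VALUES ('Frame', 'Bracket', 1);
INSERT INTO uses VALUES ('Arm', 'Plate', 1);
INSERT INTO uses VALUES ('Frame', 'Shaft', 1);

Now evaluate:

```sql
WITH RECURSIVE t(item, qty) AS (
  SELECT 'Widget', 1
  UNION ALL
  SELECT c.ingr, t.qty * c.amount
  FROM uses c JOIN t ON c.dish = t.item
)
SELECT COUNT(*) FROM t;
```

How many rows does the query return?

6

Base: (Widget, qty=1).
Iteration 1: components of {Widget} -> Arm = 1*4 = 4, Frame = 1*3 = 3.
Iteration 2: components of {Arm,Frame} -> Bracket = 3*1 = 3, Plate = 4*1 = 4, Shaft = 3*1 = 3.
Iteration 3: no further components; recursion stops.
Total rows emitted: 6.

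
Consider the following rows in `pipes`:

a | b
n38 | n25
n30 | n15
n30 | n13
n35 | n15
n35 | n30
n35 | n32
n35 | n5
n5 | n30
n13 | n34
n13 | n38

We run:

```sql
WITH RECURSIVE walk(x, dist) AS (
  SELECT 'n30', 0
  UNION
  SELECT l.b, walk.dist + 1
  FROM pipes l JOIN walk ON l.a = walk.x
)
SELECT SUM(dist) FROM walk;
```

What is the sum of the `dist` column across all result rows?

Base: (n30, dist=0).
Iteration 1: edges from {n30} -> (n13, dist=1), (n15, dist=1).
Iteration 2: edges from {n13,n15} -> (n34, dist=2), (n38, dist=2).
Iteration 3: edges from {n34,n38} -> (n25, dist=3).
Iteration 4: no outgoing edges from {n25}; recursion stops.
SUM(dist) = 0 + 1 + 1 + 2 + 2 + 3 = 9.

9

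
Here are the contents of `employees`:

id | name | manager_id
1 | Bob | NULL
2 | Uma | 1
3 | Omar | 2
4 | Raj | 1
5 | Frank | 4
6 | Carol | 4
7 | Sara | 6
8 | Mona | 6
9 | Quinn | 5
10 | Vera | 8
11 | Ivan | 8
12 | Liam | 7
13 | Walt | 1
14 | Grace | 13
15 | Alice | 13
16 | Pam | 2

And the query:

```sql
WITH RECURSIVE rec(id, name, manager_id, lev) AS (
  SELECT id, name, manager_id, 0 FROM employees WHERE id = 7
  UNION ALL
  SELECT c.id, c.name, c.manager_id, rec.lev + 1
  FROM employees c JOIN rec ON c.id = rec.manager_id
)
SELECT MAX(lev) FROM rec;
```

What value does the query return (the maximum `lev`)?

Base: id=7 (Sara), manager_id=6, lev 0.
Iteration 1: join on id=6 -> Carol (id 6, manager_id=4, lev 1).
Iteration 2: join on id=4 -> Raj (id 4, manager_id=1, lev 2).
Iteration 3: join on id=1 -> Bob (id 1, manager_id=NULL, lev 3).
Iteration 4: manager_id is NULL; no match; recursion stops.
lev values: 0, 1, 2, 3; the maximum is 3.

3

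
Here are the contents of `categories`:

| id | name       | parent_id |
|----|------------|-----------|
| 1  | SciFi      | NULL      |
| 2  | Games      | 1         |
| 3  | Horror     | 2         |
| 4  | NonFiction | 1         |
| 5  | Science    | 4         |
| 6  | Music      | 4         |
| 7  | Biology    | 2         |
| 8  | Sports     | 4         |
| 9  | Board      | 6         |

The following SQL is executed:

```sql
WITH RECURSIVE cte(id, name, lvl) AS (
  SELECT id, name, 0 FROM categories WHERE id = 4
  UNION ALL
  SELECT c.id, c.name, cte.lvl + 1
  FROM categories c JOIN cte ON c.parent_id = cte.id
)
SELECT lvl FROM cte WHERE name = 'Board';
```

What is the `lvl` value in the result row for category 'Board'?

Base: id=4 (NonFiction) at lvl 0.
Iteration 1: rows with parent_id in {4} -> Science (id 5, lvl 1), Music (id 6, lvl 1), Sports (id 8, lvl 1).
Iteration 2: rows with parent_id in {5,6,8} -> Board (id 9, lvl 2).
Iteration 3: no rows with parent_id in {9}; recursion stops.

2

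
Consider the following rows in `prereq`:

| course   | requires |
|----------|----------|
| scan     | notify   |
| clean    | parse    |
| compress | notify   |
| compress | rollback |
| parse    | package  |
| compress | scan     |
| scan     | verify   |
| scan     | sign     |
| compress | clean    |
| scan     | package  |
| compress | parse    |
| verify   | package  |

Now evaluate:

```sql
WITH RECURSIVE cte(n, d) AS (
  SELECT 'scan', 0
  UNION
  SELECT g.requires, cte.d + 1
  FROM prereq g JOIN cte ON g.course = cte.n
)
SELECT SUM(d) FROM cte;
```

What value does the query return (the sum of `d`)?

Base: (scan, d=0).
Iteration 1: edges from {scan} -> (notify, d=1), (package, d=1), (sign, d=1), (verify, d=1).
Iteration 2: edges from {notify,package,sign,verify} -> (package, d=2).
Iteration 3: no outgoing edges from {package}; recursion stops.
SUM(d) = 0 + 1 + 1 + 1 + 1 + 2 = 6.

6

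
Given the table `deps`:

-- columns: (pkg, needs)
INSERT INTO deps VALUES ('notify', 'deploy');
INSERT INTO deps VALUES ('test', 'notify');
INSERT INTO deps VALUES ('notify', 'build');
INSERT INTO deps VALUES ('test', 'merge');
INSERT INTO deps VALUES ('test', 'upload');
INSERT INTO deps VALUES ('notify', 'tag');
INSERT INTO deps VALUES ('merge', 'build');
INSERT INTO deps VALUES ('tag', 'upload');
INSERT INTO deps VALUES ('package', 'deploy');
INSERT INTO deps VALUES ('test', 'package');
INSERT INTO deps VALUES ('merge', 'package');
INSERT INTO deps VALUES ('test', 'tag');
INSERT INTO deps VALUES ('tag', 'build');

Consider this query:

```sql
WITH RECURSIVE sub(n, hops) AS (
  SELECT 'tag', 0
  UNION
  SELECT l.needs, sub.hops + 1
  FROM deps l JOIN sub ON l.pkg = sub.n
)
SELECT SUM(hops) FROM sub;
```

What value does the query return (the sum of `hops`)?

2

Base: (tag, hops=0).
Iteration 1: edges from {tag} -> (build, hops=1), (upload, hops=1).
Iteration 2: no outgoing edges from {build,upload}; recursion stops.
SUM(hops) = 0 + 1 + 1 = 2.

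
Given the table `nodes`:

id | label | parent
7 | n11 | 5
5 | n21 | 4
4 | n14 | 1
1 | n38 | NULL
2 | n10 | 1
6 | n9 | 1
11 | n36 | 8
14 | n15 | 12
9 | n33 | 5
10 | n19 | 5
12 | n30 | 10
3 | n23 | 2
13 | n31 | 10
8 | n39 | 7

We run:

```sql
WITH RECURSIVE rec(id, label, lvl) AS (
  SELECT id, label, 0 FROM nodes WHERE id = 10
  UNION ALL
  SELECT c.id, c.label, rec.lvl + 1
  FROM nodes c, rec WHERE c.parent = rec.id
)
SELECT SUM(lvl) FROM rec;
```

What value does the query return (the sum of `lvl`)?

Base: id=10 (n19) at lvl 0.
Iteration 1: rows with parent in {10} -> n30 (id 12, lvl 1), n31 (id 13, lvl 1).
Iteration 2: rows with parent in {12,13} -> n15 (id 14, lvl 2).
Iteration 3: no rows with parent in {14}; recursion stops.
SUM(lvl) = 0 + 1 + 1 + 2 = 4.

4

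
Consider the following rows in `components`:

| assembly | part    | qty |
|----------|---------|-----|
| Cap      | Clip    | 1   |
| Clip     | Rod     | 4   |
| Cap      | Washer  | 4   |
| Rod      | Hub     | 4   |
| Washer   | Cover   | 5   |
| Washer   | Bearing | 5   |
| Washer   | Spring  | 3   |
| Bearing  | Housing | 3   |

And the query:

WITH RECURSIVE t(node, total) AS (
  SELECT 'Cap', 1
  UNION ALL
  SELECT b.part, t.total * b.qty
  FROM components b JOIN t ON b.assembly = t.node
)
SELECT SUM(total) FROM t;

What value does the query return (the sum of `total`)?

138

Base: (Cap, total=1).
Iteration 1: components of {Cap} -> Clip = 1*1 = 1, Washer = 1*4 = 4.
Iteration 2: components of {Clip,Washer} -> Bearing = 4*5 = 20, Cover = 4*5 = 20, Rod = 1*4 = 4, Spring = 4*3 = 12.
Iteration 3: components of {Bearing,Cover,Rod,Spring} -> Housing = 20*3 = 60, Hub = 4*4 = 16.
Iteration 4: no further components; recursion stops.
SUM(total) = 1 + 1 + 4 + 4 + 20 + 20 + 12 + 16 + 60 = 138.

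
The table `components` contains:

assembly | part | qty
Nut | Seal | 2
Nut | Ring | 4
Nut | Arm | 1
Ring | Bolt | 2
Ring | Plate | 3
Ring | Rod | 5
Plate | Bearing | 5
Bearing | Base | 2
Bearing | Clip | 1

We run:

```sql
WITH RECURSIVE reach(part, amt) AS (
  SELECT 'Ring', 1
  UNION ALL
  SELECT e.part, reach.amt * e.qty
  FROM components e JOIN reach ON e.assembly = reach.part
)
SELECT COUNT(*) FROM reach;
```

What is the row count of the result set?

7

Base: (Ring, amt=1).
Iteration 1: components of {Ring} -> Bolt = 1*2 = 2, Plate = 1*3 = 3, Rod = 1*5 = 5.
Iteration 2: components of {Bolt,Plate,Rod} -> Bearing = 3*5 = 15.
Iteration 3: components of {Bearing} -> Base = 15*2 = 30, Clip = 15*1 = 15.
Iteration 4: no further components; recursion stops.
Total rows emitted: 7.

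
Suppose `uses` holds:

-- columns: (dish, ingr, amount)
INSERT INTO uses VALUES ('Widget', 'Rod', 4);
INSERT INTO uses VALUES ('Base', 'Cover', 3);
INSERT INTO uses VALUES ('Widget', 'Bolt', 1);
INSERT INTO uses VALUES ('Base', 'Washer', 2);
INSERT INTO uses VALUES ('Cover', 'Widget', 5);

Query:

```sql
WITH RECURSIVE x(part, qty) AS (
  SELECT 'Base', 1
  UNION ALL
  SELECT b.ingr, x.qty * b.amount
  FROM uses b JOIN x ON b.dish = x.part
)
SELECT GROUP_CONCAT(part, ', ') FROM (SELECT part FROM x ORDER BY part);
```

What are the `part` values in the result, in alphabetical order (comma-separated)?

Base, Bolt, Cover, Rod, Washer, Widget

Base: (Base, qty=1).
Iteration 1: components of {Base} -> Cover = 1*3 = 3, Washer = 1*2 = 2.
Iteration 2: components of {Cover,Washer} -> Widget = 3*5 = 15.
Iteration 3: components of {Widget} -> Bolt = 15*1 = 15, Rod = 15*4 = 60.
Iteration 4: no further components; recursion stops.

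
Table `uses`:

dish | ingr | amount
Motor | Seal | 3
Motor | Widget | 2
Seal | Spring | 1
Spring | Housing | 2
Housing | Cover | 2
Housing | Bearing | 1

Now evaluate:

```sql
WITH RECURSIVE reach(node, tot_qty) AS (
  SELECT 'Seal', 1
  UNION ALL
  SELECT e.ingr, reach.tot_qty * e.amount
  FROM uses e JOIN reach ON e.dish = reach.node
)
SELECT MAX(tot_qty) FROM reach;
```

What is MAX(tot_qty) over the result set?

4

Base: (Seal, tot_qty=1).
Iteration 1: components of {Seal} -> Spring = 1*1 = 1.
Iteration 2: components of {Spring} -> Housing = 1*2 = 2.
Iteration 3: components of {Housing} -> Bearing = 2*1 = 2, Cover = 2*2 = 4.
Iteration 4: no further components; recursion stops.
tot_qty values: 1, 1, 2, 4, 2; the maximum is 4.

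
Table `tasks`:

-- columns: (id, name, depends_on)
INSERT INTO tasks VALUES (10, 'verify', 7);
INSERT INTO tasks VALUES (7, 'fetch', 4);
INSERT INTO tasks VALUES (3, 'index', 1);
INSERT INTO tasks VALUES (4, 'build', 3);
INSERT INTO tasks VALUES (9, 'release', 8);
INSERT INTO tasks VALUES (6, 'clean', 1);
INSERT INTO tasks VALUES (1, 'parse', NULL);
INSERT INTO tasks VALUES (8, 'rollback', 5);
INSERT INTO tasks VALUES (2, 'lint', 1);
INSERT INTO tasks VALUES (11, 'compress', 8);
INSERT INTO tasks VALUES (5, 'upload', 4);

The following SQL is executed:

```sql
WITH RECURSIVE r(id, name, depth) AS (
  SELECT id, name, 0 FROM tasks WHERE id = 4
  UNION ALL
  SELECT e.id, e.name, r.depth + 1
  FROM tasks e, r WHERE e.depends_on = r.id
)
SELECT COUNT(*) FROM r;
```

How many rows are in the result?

7

Base: id=4 (build) at depth 0.
Iteration 1: rows with depends_on in {4} -> upload (id 5, depth 1), fetch (id 7, depth 1).
Iteration 2: rows with depends_on in {5,7} -> rollback (id 8, depth 2), verify (id 10, depth 2).
Iteration 3: rows with depends_on in {8,10} -> release (id 9, depth 3), compress (id 11, depth 3).
Iteration 4: no rows with depends_on in {9,11}; recursion stops.
Total rows emitted: 7.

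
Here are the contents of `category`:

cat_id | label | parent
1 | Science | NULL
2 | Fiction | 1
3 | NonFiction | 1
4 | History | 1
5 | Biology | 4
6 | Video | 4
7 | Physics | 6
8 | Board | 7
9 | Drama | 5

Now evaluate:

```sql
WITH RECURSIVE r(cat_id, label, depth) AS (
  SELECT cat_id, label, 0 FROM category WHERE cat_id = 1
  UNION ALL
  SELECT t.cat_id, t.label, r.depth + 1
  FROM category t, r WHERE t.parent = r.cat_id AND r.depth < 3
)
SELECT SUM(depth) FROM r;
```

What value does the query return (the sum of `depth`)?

13

Base: cat_id=1 (Science) at depth 0.
Iteration 1: rows with parent in {1} -> Fiction (id 2, depth 1), NonFiction (id 3, depth 1), History (id 4, depth 1).
Iteration 2: rows with parent in {2,3,4} -> Biology (id 5, depth 2), Video (id 6, depth 2).
Iteration 3: rows with parent in {5,6} -> Physics (id 7, depth 3), Drama (id 9, depth 3).
Iteration 4: depth < 3 fails for all current rows; recursion stops.
SUM(depth) = 0 + 1 + 1 + 1 + 2 + 2 + 3 + 3 = 13.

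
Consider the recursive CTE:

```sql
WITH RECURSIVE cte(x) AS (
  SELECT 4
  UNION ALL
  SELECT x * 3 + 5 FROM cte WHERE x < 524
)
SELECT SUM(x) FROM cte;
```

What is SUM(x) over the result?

Base: x=4.
Iteration 1: 4 < 524 holds -> x = 4 * 3 + 5 = 17.
Iteration 2: 17 < 524 holds -> x = 17 * 3 + 5 = 56.
Iteration 3: 56 < 524 holds -> x = 56 * 3 + 5 = 173.
Iteration 4: 173 < 524 holds -> x = 173 * 3 + 5 = 524.
Iteration 5: 524 < 524 fails; recursion stops.
SUM(x) = 4 + 17 + 56 + 173 + 524 = 774.

774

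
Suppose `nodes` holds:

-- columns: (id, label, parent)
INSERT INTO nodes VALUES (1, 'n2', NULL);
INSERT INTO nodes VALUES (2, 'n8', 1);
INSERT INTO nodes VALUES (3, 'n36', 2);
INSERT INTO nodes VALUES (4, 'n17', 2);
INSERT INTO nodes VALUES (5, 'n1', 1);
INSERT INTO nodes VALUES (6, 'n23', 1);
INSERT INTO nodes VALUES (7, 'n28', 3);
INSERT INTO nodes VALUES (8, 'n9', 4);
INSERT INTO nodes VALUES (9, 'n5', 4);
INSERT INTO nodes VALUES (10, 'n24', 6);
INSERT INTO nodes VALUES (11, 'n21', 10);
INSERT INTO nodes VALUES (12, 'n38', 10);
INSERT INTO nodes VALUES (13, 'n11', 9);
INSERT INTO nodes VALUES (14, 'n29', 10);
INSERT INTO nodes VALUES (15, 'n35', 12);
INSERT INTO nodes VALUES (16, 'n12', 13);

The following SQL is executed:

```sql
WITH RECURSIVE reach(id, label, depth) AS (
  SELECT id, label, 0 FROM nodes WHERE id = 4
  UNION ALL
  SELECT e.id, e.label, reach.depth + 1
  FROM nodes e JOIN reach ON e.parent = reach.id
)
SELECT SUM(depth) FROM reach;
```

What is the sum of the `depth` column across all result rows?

7

Base: id=4 (n17) at depth 0.
Iteration 1: rows with parent in {4} -> n9 (id 8, depth 1), n5 (id 9, depth 1).
Iteration 2: rows with parent in {8,9} -> n11 (id 13, depth 2).
Iteration 3: rows with parent in {13} -> n12 (id 16, depth 3).
Iteration 4: no rows with parent in {16}; recursion stops.
SUM(depth) = 0 + 1 + 1 + 2 + 3 = 7.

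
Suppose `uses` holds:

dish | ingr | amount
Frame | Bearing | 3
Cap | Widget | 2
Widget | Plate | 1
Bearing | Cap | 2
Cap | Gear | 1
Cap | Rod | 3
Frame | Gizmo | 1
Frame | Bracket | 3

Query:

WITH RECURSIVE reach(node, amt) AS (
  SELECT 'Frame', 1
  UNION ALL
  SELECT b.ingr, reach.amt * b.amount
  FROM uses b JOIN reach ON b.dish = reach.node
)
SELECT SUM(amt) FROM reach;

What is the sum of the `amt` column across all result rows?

62

Base: (Frame, amt=1).
Iteration 1: components of {Frame} -> Bearing = 1*3 = 3, Bracket = 1*3 = 3, Gizmo = 1*1 = 1.
Iteration 2: components of {Bearing,Bracket,Gizmo} -> Cap = 3*2 = 6.
Iteration 3: components of {Cap} -> Gear = 6*1 = 6, Rod = 6*3 = 18, Widget = 6*2 = 12.
Iteration 4: components of {Gear,Rod,Widget} -> Plate = 12*1 = 12.
Iteration 5: no further components; recursion stops.
SUM(amt) = 1 + 3 + 1 + 3 + 6 + 6 + 18 + 12 + 12 = 62.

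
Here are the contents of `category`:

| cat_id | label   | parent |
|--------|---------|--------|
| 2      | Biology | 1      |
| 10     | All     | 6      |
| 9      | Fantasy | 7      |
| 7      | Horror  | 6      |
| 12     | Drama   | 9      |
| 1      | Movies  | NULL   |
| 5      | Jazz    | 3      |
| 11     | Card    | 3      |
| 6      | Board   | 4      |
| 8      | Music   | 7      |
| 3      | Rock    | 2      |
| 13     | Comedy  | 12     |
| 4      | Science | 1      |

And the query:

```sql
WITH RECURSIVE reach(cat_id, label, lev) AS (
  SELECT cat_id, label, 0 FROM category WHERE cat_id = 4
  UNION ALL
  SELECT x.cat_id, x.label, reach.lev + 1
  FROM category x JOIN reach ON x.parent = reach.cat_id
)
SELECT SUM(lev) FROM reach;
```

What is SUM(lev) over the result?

20

Base: cat_id=4 (Science) at lev 0.
Iteration 1: rows with parent in {4} -> Board (id 6, lev 1).
Iteration 2: rows with parent in {6} -> Horror (id 7, lev 2), All (id 10, lev 2).
Iteration 3: rows with parent in {7,10} -> Music (id 8, lev 3), Fantasy (id 9, lev 3).
Iteration 4: rows with parent in {8,9} -> Drama (id 12, lev 4).
Iteration 5: rows with parent in {12} -> Comedy (id 13, lev 5).
Iteration 6: no rows with parent in {13}; recursion stops.
SUM(lev) = 0 + 1 + 2 + 2 + 3 + 3 + 4 + 5 = 20.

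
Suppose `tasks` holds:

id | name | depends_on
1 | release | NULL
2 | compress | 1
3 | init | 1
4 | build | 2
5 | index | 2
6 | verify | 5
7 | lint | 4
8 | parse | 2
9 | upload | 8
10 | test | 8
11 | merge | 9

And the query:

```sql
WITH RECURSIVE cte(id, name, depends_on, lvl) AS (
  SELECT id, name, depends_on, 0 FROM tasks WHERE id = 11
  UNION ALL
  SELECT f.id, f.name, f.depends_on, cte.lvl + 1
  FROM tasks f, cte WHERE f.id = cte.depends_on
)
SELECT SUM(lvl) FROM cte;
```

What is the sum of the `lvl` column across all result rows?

Base: id=11 (merge), depends_on=9, lvl 0.
Iteration 1: join on id=9 -> upload (id 9, depends_on=8, lvl 1).
Iteration 2: join on id=8 -> parse (id 8, depends_on=2, lvl 2).
Iteration 3: join on id=2 -> compress (id 2, depends_on=1, lvl 3).
Iteration 4: join on id=1 -> release (id 1, depends_on=NULL, lvl 4).
Iteration 5: depends_on is NULL; no match; recursion stops.
SUM(lvl) = 0 + 1 + 2 + 3 + 4 = 10.

10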